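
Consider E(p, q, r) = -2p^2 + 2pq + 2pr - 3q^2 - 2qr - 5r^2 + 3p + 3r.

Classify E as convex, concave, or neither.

E is quadratic, so its Hessian is the constant matrix H = [[-4, 2, 2], [2, -6, -2], [2, -2, -10]].
Leading principal minors: -4, 20, -176.
Signs alternate −, +, − ⇒ H ≺ 0 ⇒ concave.

concave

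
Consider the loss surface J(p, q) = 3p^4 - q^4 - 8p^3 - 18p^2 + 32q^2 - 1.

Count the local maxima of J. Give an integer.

J separates as a function of p plus a function of q, so ∇J=0 decouples.
∂J/∂p = 12p(p - 3)(p + 1) = 0 at p ∈ {-1, 0, 3}; ∂J/∂q = -4q(q - 4)(q + 4) = 0 at q ∈ {-4, 0, 4}.
The Hessian is diagonal: diag(J_pp, J_qq). Second derivatives: J_pp(-1)=48, J_pp(0)=-36, J_pp(3)=144; J_qq(-4)=-128, J_qq(0)=64, J_qq(4)=-128.
Local maxima occur where both diagonal entries negative: (0, -4), (0, 4). Count: 2.

2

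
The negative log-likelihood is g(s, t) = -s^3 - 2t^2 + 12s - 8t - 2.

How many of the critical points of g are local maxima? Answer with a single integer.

1

g separates as a function of s plus a function of t, so ∇g=0 decouples.
∂g/∂s = -3(s - 2)(s + 2) = 0 at s ∈ {-2, 2}; ∂g/∂t = -4(t + 2) = 0 at t ∈ {-2}.
The Hessian is diagonal: diag(g_ss, g_tt). Second derivatives: g_ss(-2)=12, g_ss(2)=-12; g_tt(-2)=-4.
Local maxima occur where both diagonal entries negative: (2, -2). Count: 1.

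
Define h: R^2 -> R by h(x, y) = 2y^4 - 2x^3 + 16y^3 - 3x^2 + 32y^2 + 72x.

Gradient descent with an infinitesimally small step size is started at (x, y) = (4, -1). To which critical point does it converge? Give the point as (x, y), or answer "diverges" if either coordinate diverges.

h is separable, so gradient descent decouples: x follows -∂h/∂x, y follows -∂h/∂y.
∂h/∂x = -6(x - 3)(x + 4); at x=4 this is -48, so x increases.
∂h/∂y = 8y(y + 2)(y + 4); at y=-1 this is -24, so y increases.
The x-coordinate has no critical point in that direction and runs off to infinity.

diverges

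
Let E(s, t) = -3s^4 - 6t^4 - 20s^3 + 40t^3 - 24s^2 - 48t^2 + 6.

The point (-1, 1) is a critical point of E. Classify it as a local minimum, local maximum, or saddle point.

local minimum

The mixed partial ∂²E/∂s∂t is 0, so the Hessian at any point is diag(E_ss, E_tt) = diag(-12(3s^2 + 10s + 4), 24(-3t^2 + 10t - 4)).
At (-1, 1): H = diag(36, 72).
Both eigenvalues are positive, so H is positive definite: a local minimum.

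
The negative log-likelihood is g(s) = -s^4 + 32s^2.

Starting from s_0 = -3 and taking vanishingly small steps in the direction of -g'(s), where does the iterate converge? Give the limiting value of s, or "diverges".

0

g'(s) = -4s(s - 4)(s + 4), so g'(-3) = -84.
Gradient descent moves in the -g' direction, i.e. s is increasing.
The nearest critical point in that direction is s = 0, where g'' = 64 > 0 (a local minimum). The iterate converges there.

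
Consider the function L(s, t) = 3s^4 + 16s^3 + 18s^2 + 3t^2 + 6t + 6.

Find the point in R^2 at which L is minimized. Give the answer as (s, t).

(-3, -1)

L(s,t) separates as P(s) + Q(t) + 6, so its minimum is min P + min Q + 6.
P'(s) = 12s(s + 1)(s + 3) vanishes at s ∈ {-3, -1, 0}; Q'(t) = 6(t + 1) vanishes at t ∈ {-1}.
Local minima of P (where P''>0): P(-3)=-27, P(0)=0. Local minima of Q: Q(-1)=-3.
So the global minimum of L is P(-3) + Q(-1) + 6 = -27 − 3 + 6 = -24, attained at (-3, -1).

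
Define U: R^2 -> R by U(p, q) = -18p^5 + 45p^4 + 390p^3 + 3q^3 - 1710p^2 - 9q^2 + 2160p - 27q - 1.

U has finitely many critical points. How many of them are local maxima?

U separates as a function of p plus a function of q, so ∇U=0 decouples.
∂U/∂p = -90(p - 3)(p - 2)(p - 1)(p + 4) = 0 at p ∈ {-4, 1, 2, 3}; ∂U/∂q = 9(q - 3)(q + 1) = 0 at q ∈ {-1, 3}.
The Hessian is diagonal: diag(U_pp, U_qq). Second derivatives: U_pp(-4)=18900, U_pp(1)=-900, U_pp(2)=540, U_pp(3)=-1260; U_qq(-1)=-36, U_qq(3)=36.
Local maxima occur where both diagonal entries negative: (1, -1), (3, -1). Count: 2.

2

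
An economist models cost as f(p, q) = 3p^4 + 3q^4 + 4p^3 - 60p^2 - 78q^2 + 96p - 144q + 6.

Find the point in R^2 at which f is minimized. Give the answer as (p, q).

(-4, 4)

f(p,q) separates as A(p) + B(q) + 6, so its minimum is min A + min B + 6.
A'(p) = 12(p - 2)(p - 1)(p + 4) vanishes at p ∈ {-4, 1, 2}; B'(q) = 12(q - 4)(q + 1)(q + 3) vanishes at q ∈ {-3, -1, 4}.
Local minima of A (where A''>0): A(-4)=-832, A(2)=32. Local minima of B: B(-3)=-27, B(4)=-1056.
So the global minimum of f is A(-4) + B(4) + 6 = -832 − 1056 + 6 = -1882, attained at (-4, 4).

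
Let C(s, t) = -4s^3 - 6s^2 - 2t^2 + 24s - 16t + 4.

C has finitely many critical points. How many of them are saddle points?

C separates as a function of s plus a function of t, so ∇C=0 decouples.
∂C/∂s = -12(s - 1)(s + 2) = 0 at s ∈ {-2, 1}; ∂C/∂t = -4(t + 4) = 0 at t ∈ {-4}.
The Hessian is diagonal: diag(C_ss, C_tt). Second derivatives: C_ss(-2)=36, C_ss(1)=-36; C_tt(-4)=-4.
Saddle points occur where the two diagonal entries have opposite signs: (-2, -4). Count: 1.

1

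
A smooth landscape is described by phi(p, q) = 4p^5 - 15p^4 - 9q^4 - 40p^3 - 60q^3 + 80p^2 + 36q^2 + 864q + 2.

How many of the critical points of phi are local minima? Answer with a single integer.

phi separates as a function of p plus a function of q, so ∇phi=0 decouples.
∂phi/∂p = 20p(p - 4)(p - 1)(p + 2) = 0 at p ∈ {-2, 0, 1, 4}; ∂phi/∂q = -36(q - 2)(q + 3)(q + 4) = 0 at q ∈ {-4, -3, 2}.
The Hessian is diagonal: diag(phi_pp, phi_qq). Second derivatives: phi_pp(-2)=-720, phi_pp(0)=160, phi_pp(1)=-180, phi_pp(4)=1440; phi_qq(-4)=-216, phi_qq(-3)=180, phi_qq(2)=-1080.
Local minima occur where both diagonal entries positive: (0, -3), (4, -3). Count: 2.

2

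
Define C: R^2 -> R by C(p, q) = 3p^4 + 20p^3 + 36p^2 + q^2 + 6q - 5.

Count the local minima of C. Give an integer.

C separates as a function of p plus a function of q, so ∇C=0 decouples.
∂C/∂p = 12p(p + 2)(p + 3) = 0 at p ∈ {-3, -2, 0}; ∂C/∂q = 2(q + 3) = 0 at q ∈ {-3}.
The Hessian is diagonal: diag(C_pp, C_qq). Second derivatives: C_pp(-3)=36, C_pp(-2)=-24, C_pp(0)=72; C_qq(-3)=2.
Local minima occur where both diagonal entries positive: (-3, -3), (0, -3). Count: 2.

2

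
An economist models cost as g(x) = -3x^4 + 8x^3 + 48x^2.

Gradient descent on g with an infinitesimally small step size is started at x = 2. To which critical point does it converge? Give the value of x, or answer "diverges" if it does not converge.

g'(x) = -12x(x - 4)(x + 2), so g'(2) = 192.
Gradient descent moves in the -g' direction, i.e. x is decreasing.
The nearest critical point in that direction is x = 0, where g'' = 96 > 0 (a local minimum). The iterate converges there.

0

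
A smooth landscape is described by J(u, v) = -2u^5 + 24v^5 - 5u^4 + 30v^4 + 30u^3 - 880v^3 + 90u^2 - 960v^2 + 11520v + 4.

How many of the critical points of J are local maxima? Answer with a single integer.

4

J separates as a function of u plus a function of v, so ∇J=0 decouples.
∂J/∂u = -10u(u - 3)(u + 2)(u + 3) = 0 at u ∈ {-3, -2, 0, 3}; ∂J/∂v = 120(v - 4)(v - 2)(v + 3)(v + 4) = 0 at v ∈ {-4, -3, 2, 4}.
The Hessian is diagonal: diag(J_uu, J_vv). Second derivatives: J_uu(-3)=180, J_uu(-2)=-100, J_uu(0)=180, J_uu(3)=-900; J_vv(-4)=-5760, J_vv(-3)=4200, J_vv(2)=-7200, J_vv(4)=13440.
Local maxima occur where both diagonal entries negative: (-2, -4), (-2, 2), (3, -4), (3, 2). Count: 4.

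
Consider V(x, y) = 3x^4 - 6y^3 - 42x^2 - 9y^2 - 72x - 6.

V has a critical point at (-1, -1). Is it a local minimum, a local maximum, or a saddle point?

The mixed partial ∂²V/∂x∂y is 0, so the Hessian at any point is diag(V_xx, V_yy) = diag(12(3x^2 - 7), -18(2y + 1)).
At (-1, -1): H = diag(-48, 18).
The eigenvalues have opposite signs, so H is indefinite: a saddle point.

saddle point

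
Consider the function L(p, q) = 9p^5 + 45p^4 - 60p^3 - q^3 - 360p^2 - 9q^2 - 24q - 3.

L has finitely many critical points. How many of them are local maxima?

2

L separates as a function of p plus a function of q, so ∇L=0 decouples.
∂L/∂p = 45p(p - 2)(p + 2)(p + 4) = 0 at p ∈ {-4, -2, 0, 2}; ∂L/∂q = -3(q + 2)(q + 4) = 0 at q ∈ {-4, -2}.
The Hessian is diagonal: diag(L_pp, L_qq). Second derivatives: L_pp(-4)=-2160, L_pp(-2)=720, L_pp(0)=-720, L_pp(2)=2160; L_qq(-4)=6, L_qq(-2)=-6.
Local maxima occur where both diagonal entries negative: (-4, -2), (0, -2). Count: 2.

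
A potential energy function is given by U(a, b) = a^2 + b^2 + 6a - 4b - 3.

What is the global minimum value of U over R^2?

-16

U(a,b) separates as P(a) + Q(b) − 3, so its minimum is min P + min Q − 3.
P'(a) = 2a + 6 vanishes at a ∈ {-3}; Q'(b) = 2b - 4 vanishes at b ∈ {2}.
Local minima of P (where P''>0): P(-3)=-9. Local minima of Q: Q(2)=-4.
So the global minimum of U is P(-3) + Q(2) − 3 = -9 − 4 − 3 = -16, attained at (-3, 2).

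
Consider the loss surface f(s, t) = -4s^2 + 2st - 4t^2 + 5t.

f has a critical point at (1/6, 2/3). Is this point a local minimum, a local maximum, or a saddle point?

The Hessian of f is constant: H = [[-8, 2], [2, -8]].
det(H) = (-8)·(-8) − 2² = 60.
det(H) > 0 and tr(H) = -16 < 0, so H is negative definite and the point is a local maximum.

local maximum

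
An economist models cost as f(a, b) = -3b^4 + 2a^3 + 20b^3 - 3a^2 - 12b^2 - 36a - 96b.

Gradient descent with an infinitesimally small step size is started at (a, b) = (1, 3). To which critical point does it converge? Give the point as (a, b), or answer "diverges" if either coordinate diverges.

(3, 2)

f is separable, so gradient descent decouples: a follows -∂f/∂a, b follows -∂f/∂b.
∂f/∂a = 6(a - 3)(a + 2); at a=1 this is -36, so a increases.
∂f/∂b = -12(b - 4)(b - 2)(b + 1); at b=3 this is 48, so b decreases.
a converges to its nearest critical value 3 (a local min of the a-part); b converges to 2. The iterate converges to (3, 2).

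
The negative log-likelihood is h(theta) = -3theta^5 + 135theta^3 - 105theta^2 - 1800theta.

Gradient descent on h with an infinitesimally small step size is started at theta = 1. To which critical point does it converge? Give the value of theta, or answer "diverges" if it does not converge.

3

h'(theta) = -15(theta - 4)(theta - 3)(theta + 2)(theta + 5), so h'(1) = -1620.
Gradient descent moves in the -h' direction, i.e. theta is increasing.
The nearest critical point in that direction is theta = 3, where h'' = 600 > 0 (a local minimum). The iterate converges there.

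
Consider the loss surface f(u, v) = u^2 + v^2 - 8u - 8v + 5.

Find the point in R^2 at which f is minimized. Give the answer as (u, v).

(4, 4)

f(u,v) separates as P(u) + Q(v) + 5, so its minimum is min P + min Q + 5.
P'(u) = 2u - 8 vanishes at u ∈ {4}; Q'(v) = 2v - 8 vanishes at v ∈ {4}.
Local minima of P (where P''>0): P(4)=-16. Local minima of Q: Q(4)=-16.
So the global minimum of f is P(4) + Q(4) + 5 = -16 − 16 + 5 = -27, attained at (4, 4).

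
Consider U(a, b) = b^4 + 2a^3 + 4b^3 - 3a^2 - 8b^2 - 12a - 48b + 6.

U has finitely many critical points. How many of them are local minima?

2

U separates as a function of a plus a function of b, so ∇U=0 decouples.
∂U/∂a = 6(a - 2)(a + 1) = 0 at a ∈ {-1, 2}; ∂U/∂b = 4(b - 2)(b + 2)(b + 3) = 0 at b ∈ {-3, -2, 2}.
The Hessian is diagonal: diag(U_aa, U_bb). Second derivatives: U_aa(-1)=-18, U_aa(2)=18; U_bb(-3)=20, U_bb(-2)=-16, U_bb(2)=80.
Local minima occur where both diagonal entries positive: (2, -3), (2, 2). Count: 2.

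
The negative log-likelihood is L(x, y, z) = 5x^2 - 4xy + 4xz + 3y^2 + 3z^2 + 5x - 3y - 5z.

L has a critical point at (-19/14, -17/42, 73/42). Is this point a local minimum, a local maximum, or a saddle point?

local minimum

The Hessian is constant: H = [[10, -4, 4], [-4, 6, 0], [4, 0, 6]].
Leading principal minors: Δ₁ = 10, Δ₂ = 44, Δ₃ = 168.
All leading minors are positive, so H is positive definite: a local minimum.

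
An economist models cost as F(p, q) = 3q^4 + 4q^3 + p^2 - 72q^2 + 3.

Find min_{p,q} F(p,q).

-637

F(p,q) separates as A(p) + B(q) + 3, so its minimum is min A + min B + 3.
A'(p) = 2p vanishes at p ∈ {0}; B'(q) = 12q(q - 3)(q + 4) vanishes at q ∈ {-4, 0, 3}.
Local minima of A (where A''>0): A(0)=0. Local minima of B: B(-4)=-640, B(3)=-297.
So the global minimum of F is A(0) + B(-4) + 3 = 0 − 640 + 3 = -637, attained at (0, -4).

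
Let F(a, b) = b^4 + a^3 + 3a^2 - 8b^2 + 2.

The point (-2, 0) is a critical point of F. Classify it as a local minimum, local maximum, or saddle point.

The mixed partial ∂²F/∂a∂b is 0, so the Hessian at any point is diag(F_aa, F_bb) = diag(6(a + 1), 4(3b^2 - 4)).
At (-2, 0): H = diag(-6, -16).
Both eigenvalues are negative, so H is negative definite: a local maximum.

local maximum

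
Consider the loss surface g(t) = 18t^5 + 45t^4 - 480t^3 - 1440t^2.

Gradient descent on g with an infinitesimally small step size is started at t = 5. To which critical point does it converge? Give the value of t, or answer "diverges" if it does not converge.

g'(t) = 90t(t - 4)(t + 2)(t + 4), so g'(5) = 28350.
Gradient descent moves in the -g' direction, i.e. t is decreasing.
The nearest critical point in that direction is t = 4, where g'' = 17280 > 0 (a local minimum). The iterate converges there.

4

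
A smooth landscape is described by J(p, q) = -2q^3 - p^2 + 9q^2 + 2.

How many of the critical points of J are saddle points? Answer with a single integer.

J separates as a function of p plus a function of q, so ∇J=0 decouples.
∂J/∂p = -2p = 0 at p ∈ {0}; ∂J/∂q = -6q(q - 3) = 0 at q ∈ {0, 3}.
The Hessian is diagonal: diag(J_pp, J_qq). Second derivatives: J_pp(0)=-2; J_qq(0)=18, J_qq(3)=-18.
Saddle points occur where the two diagonal entries have opposite signs: (0, 0). Count: 1.

1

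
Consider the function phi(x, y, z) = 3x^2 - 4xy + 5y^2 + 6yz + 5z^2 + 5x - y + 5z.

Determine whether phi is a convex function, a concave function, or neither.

convex

phi is quadratic, so its Hessian is the constant matrix H = [[6, -4, 0], [-4, 10, 6], [0, 6, 10]].
Leading principal minors: 6, 44, 224.
All positive ⇒ H ≻ 0 ⇒ convex.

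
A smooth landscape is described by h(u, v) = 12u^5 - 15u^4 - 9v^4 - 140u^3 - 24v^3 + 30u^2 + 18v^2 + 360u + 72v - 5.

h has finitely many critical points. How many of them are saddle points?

6

h separates as a function of u plus a function of v, so ∇h=0 decouples.
∂h/∂u = 60(u - 3)(u - 1)(u + 1)(u + 2) = 0 at u ∈ {-2, -1, 1, 3}; ∂h/∂v = -36(v - 1)(v + 1)(v + 2) = 0 at v ∈ {-2, -1, 1}.
The Hessian is diagonal: diag(h_uu, h_vv). Second derivatives: h_uu(-2)=-900, h_uu(-1)=480, h_uu(1)=-720, h_uu(3)=2400; h_vv(-2)=-108, h_vv(-1)=72, h_vv(1)=-216.
Saddle points occur where the two diagonal entries have opposite signs: (-2, -1), (-1, -2), (-1, 1), (1, -1), (3, -2), (3, 1). Count: 6.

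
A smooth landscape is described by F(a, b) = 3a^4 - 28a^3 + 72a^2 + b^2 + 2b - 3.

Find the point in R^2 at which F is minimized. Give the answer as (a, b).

F(a,b) separates as P(a) + Q(b) − 3, so its minimum is min P + min Q − 3.
P'(a) = 12a(a - 4)(a - 3) vanishes at a ∈ {0, 3, 4}; Q'(b) = 2b + 2 vanishes at b ∈ {-1}.
Local minima of P (where P''>0): P(0)=0, P(4)=128. Local minima of Q: Q(-1)=-1.
So the global minimum of F is P(0) + Q(-1) − 3 = 0 − 1 − 3 = -4, attained at (0, -1).

(0, -1)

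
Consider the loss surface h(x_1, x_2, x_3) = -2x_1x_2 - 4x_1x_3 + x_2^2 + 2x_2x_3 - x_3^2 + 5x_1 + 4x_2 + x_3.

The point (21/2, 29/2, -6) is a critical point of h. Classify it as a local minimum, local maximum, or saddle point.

saddle point

The Hessian is constant: H = [[0, -2, -4], [-2, 2, 2], [-4, 2, -2]].
Leading principal minors: Δ₁ = 0, Δ₂ = -4, Δ₃ = 8.
The minors fit neither the all-positive nor the alternating-sign pattern, so H is indefinite: a saddle point.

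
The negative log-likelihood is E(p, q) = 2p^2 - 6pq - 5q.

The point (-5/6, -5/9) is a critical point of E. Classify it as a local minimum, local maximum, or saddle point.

saddle point

The Hessian of E is constant: H = [[4, -6], [-6, 0]].
det(H) = 4·0 − (-6)² = -36.
Since det(H) < 0, H is indefinite and the critical point is a saddle point.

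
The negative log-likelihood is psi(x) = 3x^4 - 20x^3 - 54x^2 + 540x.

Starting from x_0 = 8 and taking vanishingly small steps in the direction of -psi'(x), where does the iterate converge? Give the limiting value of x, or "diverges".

psi'(x) = 12(x - 5)(x - 3)(x + 3), so psi'(8) = 1980.
Gradient descent moves in the -psi' direction, i.e. x is decreasing.
The nearest critical point in that direction is x = 5, where psi'' = 192 > 0 (a local minimum). The iterate converges there.

5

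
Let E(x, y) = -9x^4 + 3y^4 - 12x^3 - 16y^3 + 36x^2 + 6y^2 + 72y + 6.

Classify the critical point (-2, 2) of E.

local maximum

The mixed partial ∂²E/∂x∂y is 0, so the Hessian at any point is diag(E_xx, E_yy) = diag(36(-3x^2 - 2x + 2), 12(3y^2 - 8y + 1)).
At (-2, 2): H = diag(-216, -36).
Both eigenvalues are negative, so H is negative definite: a local maximum.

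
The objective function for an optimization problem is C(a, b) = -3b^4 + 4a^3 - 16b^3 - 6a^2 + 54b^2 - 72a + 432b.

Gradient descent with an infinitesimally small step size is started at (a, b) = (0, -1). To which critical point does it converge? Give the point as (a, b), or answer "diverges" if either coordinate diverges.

(3, -3)

C is separable, so gradient descent decouples: a follows -∂C/∂a, b follows -∂C/∂b.
∂C/∂a = 12(a - 3)(a + 2); at a=0 this is -72, so a increases.
∂C/∂b = -12(b - 3)(b + 3)(b + 4); at b=-1 this is 288, so b decreases.
a converges to its nearest critical value 3 (a local min of the a-part); b converges to -3. The iterate converges to (3, -3).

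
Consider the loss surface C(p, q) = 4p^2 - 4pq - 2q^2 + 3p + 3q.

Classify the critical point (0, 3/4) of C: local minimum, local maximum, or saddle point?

The Hessian of C is constant: H = [[8, -4], [-4, -4]].
det(H) = 8·(-4) − (-4)² = -48.
Since det(H) < 0, H is indefinite and the critical point is a saddle point.

saddle point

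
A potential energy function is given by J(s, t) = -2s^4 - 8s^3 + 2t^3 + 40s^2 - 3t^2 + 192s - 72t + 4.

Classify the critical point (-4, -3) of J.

The mixed partial ∂²J/∂s∂t is 0, so the Hessian at any point is diag(J_ss, J_tt) = diag(8(-3s^2 - 6s + 10), 6(2t - 1)).
At (-4, -3): H = diag(-112, -42).
Both eigenvalues are negative, so H is negative definite: a local maximum.

local maximum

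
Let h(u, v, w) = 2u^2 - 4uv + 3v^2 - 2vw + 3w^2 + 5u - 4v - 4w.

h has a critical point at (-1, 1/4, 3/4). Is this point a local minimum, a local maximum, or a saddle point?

The Hessian is constant: H = [[4, -4, 0], [-4, 6, -2], [0, -2, 6]].
Leading principal minors: Δ₁ = 4, Δ₂ = 8, Δ₃ = 32.
All leading minors are positive, so H is positive definite: a local minimum.

local minimum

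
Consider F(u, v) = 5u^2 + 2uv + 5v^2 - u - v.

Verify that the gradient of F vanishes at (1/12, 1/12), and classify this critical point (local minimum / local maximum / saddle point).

local minimum

∇F = (10u + 2v - 1, 2u + 10v - 1); substituting (1/12, 1/12) gives ∇F = (0, 0), so (1/12, 1/12) is indeed a critical point.
The Hessian of F is constant: H = [[10, 2], [2, 10]].
det(H) = 10·10 − 2² = 96.
det(H) > 0 and tr(H) = 20 > 0, so H is positive definite and the point is a local minimum.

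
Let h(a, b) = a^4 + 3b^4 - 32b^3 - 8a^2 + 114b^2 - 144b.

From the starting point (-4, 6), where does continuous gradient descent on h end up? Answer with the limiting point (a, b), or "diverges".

(-2, 4)

h is separable, so gradient descent decouples: a follows -∂h/∂a, b follows -∂h/∂b.
∂h/∂a = 4a(a - 2)(a + 2); at a=-4 this is -192, so a increases.
∂h/∂b = 12(b - 4)(b - 3)(b - 1); at b=6 this is 360, so b decreases.
a converges to its nearest critical value -2 (a local min of the a-part); b converges to 4. The iterate converges to (-2, 4).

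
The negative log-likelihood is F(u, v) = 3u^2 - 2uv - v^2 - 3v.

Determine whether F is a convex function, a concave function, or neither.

neither

F is quadratic, so its Hessian is the constant matrix H = [[6, -2], [-2, -2]].
det(H) = -16, tr(H) = 4.
det(H) < 0, so H is indefinite: neither convex nor concave.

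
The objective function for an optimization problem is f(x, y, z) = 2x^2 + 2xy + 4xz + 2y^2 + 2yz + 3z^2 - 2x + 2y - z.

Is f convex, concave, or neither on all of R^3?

f is quadratic, so its Hessian is the constant matrix H = [[4, 2, 4], [2, 4, 2], [4, 2, 6]].
Leading principal minors: 4, 12, 24.
All positive ⇒ H ≻ 0 ⇒ convex.

convex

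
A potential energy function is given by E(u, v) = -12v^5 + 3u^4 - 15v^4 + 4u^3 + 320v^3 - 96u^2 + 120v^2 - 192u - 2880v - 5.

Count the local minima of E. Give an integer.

4

E separates as a function of u plus a function of v, so ∇E=0 decouples.
∂E/∂u = 12(u - 4)(u + 1)(u + 4) = 0 at u ∈ {-4, -1, 4}; ∂E/∂v = -60(v - 3)(v - 2)(v + 2)(v + 4) = 0 at v ∈ {-4, -2, 2, 3}.
The Hessian is diagonal: diag(E_uu, E_vv). Second derivatives: E_uu(-4)=288, E_uu(-1)=-180, E_uu(4)=480; E_vv(-4)=5040, E_vv(-2)=-2400, E_vv(2)=1440, E_vv(3)=-2100.
Local minima occur where both diagonal entries positive: (-4, -4), (-4, 2), (4, -4), (4, 2). Count: 4.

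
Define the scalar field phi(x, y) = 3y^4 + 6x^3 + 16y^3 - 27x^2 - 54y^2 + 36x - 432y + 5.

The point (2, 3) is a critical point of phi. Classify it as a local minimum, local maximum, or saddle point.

local minimum

The mixed partial ∂²phi/∂x∂y is 0, so the Hessian at any point is diag(phi_xx, phi_yy) = diag(18(2x - 3), 12(3y^2 + 8y - 9)).
At (2, 3): H = diag(18, 504).
Both eigenvalues are positive, so H is positive definite: a local minimum.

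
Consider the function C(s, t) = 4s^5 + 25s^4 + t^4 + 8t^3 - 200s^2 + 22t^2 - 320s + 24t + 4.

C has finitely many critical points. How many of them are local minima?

C separates as a function of s plus a function of t, so ∇C=0 decouples.
∂C/∂s = 20(s - 2)(s + 1)(s + 2)(s + 4) = 0 at s ∈ {-4, -2, -1, 2}; ∂C/∂t = 4(t + 1)(t + 2)(t + 3) = 0 at t ∈ {-3, -2, -1}.
The Hessian is diagonal: diag(C_ss, C_tt). Second derivatives: C_ss(-4)=-720, C_ss(-2)=160, C_ss(-1)=-180, C_ss(2)=1440; C_tt(-3)=8, C_tt(-2)=-4, C_tt(-1)=8.
Local minima occur where both diagonal entries positive: (-2, -3), (-2, -1), (2, -3), (2, -1). Count: 4.

4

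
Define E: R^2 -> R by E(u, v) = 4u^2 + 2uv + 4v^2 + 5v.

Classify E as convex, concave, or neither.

convex

E is quadratic, so its Hessian is the constant matrix H = [[8, 2], [2, 8]].
det(H) = 60, tr(H) = 16.
det(H) > 0 and tr(H) > 0, so H is positive definite everywhere: convex.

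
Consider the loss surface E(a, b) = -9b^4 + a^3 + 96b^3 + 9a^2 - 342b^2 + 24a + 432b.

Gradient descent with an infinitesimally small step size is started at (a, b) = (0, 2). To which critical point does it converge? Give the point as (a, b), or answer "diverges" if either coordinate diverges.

(-2, 3)

E is separable, so gradient descent decouples: a follows -∂E/∂a, b follows -∂E/∂b.
∂E/∂a = 3(a + 2)(a + 4); at a=0 this is 24, so a decreases.
∂E/∂b = -36(b - 4)(b - 3)(b - 1); at b=2 this is -72, so b increases.
a converges to its nearest critical value -2 (a local min of the a-part); b converges to 3. The iterate converges to (-2, 3).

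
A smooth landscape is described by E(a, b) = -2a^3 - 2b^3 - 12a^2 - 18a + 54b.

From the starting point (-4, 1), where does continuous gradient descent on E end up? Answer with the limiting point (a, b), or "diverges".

(-3, -3)

E is separable, so gradient descent decouples: a follows -∂E/∂a, b follows -∂E/∂b.
∂E/∂a = -6(a + 1)(a + 3); at a=-4 this is -18, so a increases.
∂E/∂b = -6(b - 3)(b + 3); at b=1 this is 48, so b decreases.
a converges to its nearest critical value -3 (a local min of the a-part); b converges to -3. The iterate converges to (-3, -3).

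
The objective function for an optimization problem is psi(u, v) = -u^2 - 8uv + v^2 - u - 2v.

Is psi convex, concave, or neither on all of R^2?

neither

psi is quadratic, so its Hessian is the constant matrix H = [[-2, -8], [-8, 2]].
det(H) = -68, tr(H) = 0.
det(H) < 0, so H is indefinite: neither convex nor concave.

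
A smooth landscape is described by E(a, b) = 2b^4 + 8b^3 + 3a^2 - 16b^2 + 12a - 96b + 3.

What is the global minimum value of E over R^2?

E(a,b) separates as P(a) + Q(b) + 3, so its minimum is min P + min Q + 3.
P'(a) = 6a + 12 vanishes at a ∈ {-2}; Q'(b) = 8(b - 2)(b + 2)(b + 3) vanishes at b ∈ {-3, -2, 2}.
Local minima of P (where P''>0): P(-2)=-12. Local minima of Q: Q(-3)=90, Q(2)=-160.
So the global minimum of E is P(-2) + Q(2) + 3 = -12 − 160 + 3 = -169, attained at (-2, 2).

-169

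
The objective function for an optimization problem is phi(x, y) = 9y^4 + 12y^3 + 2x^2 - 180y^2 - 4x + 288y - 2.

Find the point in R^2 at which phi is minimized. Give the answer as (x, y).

(1, -4)

phi(x,y) separates as P(x) + Q(y) − 2, so its minimum is min P + min Q − 2.
P'(x) = 4x - 4 vanishes at x ∈ {1}; Q'(y) = 36(y - 2)(y - 1)(y + 4) vanishes at y ∈ {-4, 1, 2}.
Local minima of P (where P''>0): P(1)=-2. Local minima of Q: Q(-4)=-2496, Q(2)=96.
So the global minimum of phi is P(1) + Q(-4) − 2 = -2 − 2496 − 2 = -2500, attained at (1, -4).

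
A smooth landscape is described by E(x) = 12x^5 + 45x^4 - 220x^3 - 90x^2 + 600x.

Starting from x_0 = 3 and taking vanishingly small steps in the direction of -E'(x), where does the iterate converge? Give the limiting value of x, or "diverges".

E'(x) = 60(x - 2)(x - 1)(x + 1)(x + 5), so E'(3) = 3840.
Gradient descent moves in the -E' direction, i.e. x is decreasing.
The nearest critical point in that direction is x = 2, where E'' = 1260 > 0 (a local minimum). The iterate converges there.

2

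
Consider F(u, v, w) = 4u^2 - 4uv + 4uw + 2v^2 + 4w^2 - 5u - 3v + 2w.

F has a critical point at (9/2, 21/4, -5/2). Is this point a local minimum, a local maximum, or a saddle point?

local minimum

The Hessian is constant: H = [[8, -4, 4], [-4, 4, 0], [4, 0, 8]].
Leading principal minors: Δ₁ = 8, Δ₂ = 16, Δ₃ = 64.
All leading minors are positive, so H is positive definite: a local minimum.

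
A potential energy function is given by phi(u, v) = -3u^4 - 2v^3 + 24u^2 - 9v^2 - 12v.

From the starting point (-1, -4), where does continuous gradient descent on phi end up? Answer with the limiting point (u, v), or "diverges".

(0, -2)

phi is separable, so gradient descent decouples: u follows -∂phi/∂u, v follows -∂phi/∂v.
∂phi/∂u = -12u(u - 2)(u + 2); at u=-1 this is -36, so u increases.
∂phi/∂v = -6(v + 1)(v + 2); at v=-4 this is -36, so v increases.
u converges to its nearest critical value 0 (a local min of the u-part); v converges to -2. The iterate converges to (0, -2).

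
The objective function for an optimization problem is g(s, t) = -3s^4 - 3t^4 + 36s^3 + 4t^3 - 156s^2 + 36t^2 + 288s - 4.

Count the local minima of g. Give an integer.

1

g separates as a function of s plus a function of t, so ∇g=0 decouples.
∂g/∂s = -12(s - 4)(s - 3)(s - 2) = 0 at s ∈ {2, 3, 4}; ∂g/∂t = -12t(t - 3)(t + 2) = 0 at t ∈ {-2, 0, 3}.
The Hessian is diagonal: diag(g_ss, g_tt). Second derivatives: g_ss(2)=-24, g_ss(3)=12, g_ss(4)=-24; g_tt(-2)=-120, g_tt(0)=72, g_tt(3)=-180.
Local minima occur where both diagonal entries positive: (3, 0). Count: 1.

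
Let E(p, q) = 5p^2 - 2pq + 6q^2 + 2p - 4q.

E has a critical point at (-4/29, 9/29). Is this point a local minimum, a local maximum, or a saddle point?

local minimum

The Hessian of E is constant: H = [[10, -2], [-2, 12]].
det(H) = 10·12 − (-2)² = 116.
det(H) > 0 and tr(H) = 22 > 0, so H is positive definite and the point is a local minimum.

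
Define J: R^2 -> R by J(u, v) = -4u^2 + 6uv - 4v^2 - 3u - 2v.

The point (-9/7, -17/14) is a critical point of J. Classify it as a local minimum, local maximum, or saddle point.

local maximum

The Hessian of J is constant: H = [[-8, 6], [6, -8]].
det(H) = (-8)·(-8) − 6² = 28.
det(H) > 0 and tr(H) = -16 < 0, so H is negative definite and the point is a local maximum.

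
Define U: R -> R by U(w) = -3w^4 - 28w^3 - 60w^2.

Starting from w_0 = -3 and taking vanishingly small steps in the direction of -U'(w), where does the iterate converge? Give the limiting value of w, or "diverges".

-2

U'(w) = -12w(w + 2)(w + 5), so U'(-3) = -72.
Gradient descent moves in the -U' direction, i.e. w is increasing.
The nearest critical point in that direction is w = -2, where U'' = 72 > 0 (a local minimum). The iterate converges there.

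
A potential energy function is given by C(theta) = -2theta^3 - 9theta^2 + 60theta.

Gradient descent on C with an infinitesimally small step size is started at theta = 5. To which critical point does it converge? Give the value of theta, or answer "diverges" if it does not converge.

diverges

C'(theta) = -6(theta - 2)(theta + 5), so C'(5) = -180.
Gradient descent moves in the -C' direction, i.e. theta is increasing.
There is no critical point above theta=5, and C' keeps the same sign, so the iterate runs off to +∞.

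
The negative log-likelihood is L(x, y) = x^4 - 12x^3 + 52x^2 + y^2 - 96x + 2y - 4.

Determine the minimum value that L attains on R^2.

L(x,y) separates as P(x) + Q(y) − 4, so its minimum is min P + min Q − 4.
P'(x) = 4(x - 4)(x - 3)(x - 2) vanishes at x ∈ {2, 3, 4}; Q'(y) = 2y + 2 vanishes at y ∈ {-1}.
Local minima of P (where P''>0): P(2)=-64, P(4)=-64. Local minima of Q: Q(-1)=-1.
So the global minimum of L is P(2) + Q(-1) − 4 = -64 − 1 − 4 = -69, attained at (2, -1).

-69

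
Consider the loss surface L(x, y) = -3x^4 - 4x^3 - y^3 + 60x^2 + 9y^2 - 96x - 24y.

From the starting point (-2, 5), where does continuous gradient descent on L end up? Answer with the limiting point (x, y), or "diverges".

diverges

L is separable, so gradient descent decouples: x follows -∂L/∂x, y follows -∂L/∂y.
∂L/∂x = -12(x - 2)(x - 1)(x + 4); at x=-2 this is -288, so x increases.
∂L/∂y = -3(y - 4)(y - 2); at y=5 this is -9, so y increases.
The y-coordinate has no critical point in that direction and runs off to infinity.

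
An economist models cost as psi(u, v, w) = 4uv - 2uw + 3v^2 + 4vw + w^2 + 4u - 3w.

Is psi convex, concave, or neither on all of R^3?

psi is quadratic, so its Hessian is the constant matrix H = [[0, 4, -2], [4, 6, 4], [-2, 4, 2]].
Leading principal minors: 0, -16, -120.
Neither pattern holds ⇒ H is indefinite ⇒ neither convex nor concave.

neither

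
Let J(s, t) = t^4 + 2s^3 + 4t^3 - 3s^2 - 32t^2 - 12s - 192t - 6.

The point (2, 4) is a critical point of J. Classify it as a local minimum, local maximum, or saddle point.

The mixed partial ∂²J/∂s∂t is 0, so the Hessian at any point is diag(J_ss, J_tt) = diag(6(2s - 1), 4(3t^2 + 6t - 16)).
At (2, 4): H = diag(18, 224).
Both eigenvalues are positive, so H is positive definite: a local minimum.

local minimum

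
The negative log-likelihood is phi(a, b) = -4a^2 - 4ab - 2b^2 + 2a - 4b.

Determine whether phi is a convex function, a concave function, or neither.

concave

phi is quadratic, so its Hessian is the constant matrix H = [[-8, -4], [-4, -4]].
det(H) = 16, tr(H) = -12.
det(H) > 0 and tr(H) < 0, so H is negative definite everywhere: concave.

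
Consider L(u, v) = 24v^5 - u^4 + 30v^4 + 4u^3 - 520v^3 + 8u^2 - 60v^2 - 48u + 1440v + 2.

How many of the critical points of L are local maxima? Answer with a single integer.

L separates as a function of u plus a function of v, so ∇L=0 decouples.
∂L/∂u = -4(u - 3)(u - 2)(u + 2) = 0 at u ∈ {-2, 2, 3}; ∂L/∂v = 120(v - 3)(v - 1)(v + 1)(v + 4) = 0 at v ∈ {-4, -1, 1, 3}.
The Hessian is diagonal: diag(L_uu, L_vv). Second derivatives: L_uu(-2)=-80, L_uu(2)=16, L_uu(3)=-20; L_vv(-4)=-12600, L_vv(-1)=2880, L_vv(1)=-2400, L_vv(3)=6720.
Local maxima occur where both diagonal entries negative: (-2, -4), (-2, 1), (3, -4), (3, 1). Count: 4.

4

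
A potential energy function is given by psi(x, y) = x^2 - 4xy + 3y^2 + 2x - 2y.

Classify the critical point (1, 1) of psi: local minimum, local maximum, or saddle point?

The Hessian of psi is constant: H = [[2, -4], [-4, 6]].
det(H) = 2·6 − (-4)² = -4.
Since det(H) < 0, H is indefinite and the critical point is a saddle point.

saddle point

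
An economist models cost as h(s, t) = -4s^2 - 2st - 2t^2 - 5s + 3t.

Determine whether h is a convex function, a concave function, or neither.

concave

h is quadratic, so its Hessian is the constant matrix H = [[-8, -2], [-2, -4]].
det(H) = 28, tr(H) = -12.
det(H) > 0 and tr(H) < 0, so H is negative definite everywhere: concave.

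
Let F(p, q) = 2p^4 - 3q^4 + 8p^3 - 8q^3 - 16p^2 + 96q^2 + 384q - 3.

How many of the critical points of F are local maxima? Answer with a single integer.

2

F separates as a function of p plus a function of q, so ∇F=0 decouples.
∂F/∂p = 8p(p - 1)(p + 4) = 0 at p ∈ {-4, 0, 1}; ∂F/∂q = -12(q - 4)(q + 2)(q + 4) = 0 at q ∈ {-4, -2, 4}.
The Hessian is diagonal: diag(F_pp, F_qq). Second derivatives: F_pp(-4)=160, F_pp(0)=-32, F_pp(1)=40; F_qq(-4)=-192, F_qq(-2)=144, F_qq(4)=-576.
Local maxima occur where both diagonal entries negative: (0, -4), (0, 4). Count: 2.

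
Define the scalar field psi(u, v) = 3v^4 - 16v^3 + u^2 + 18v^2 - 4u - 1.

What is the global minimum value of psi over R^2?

-32

psi(u,v) separates as P(u) + Q(v) − 1, so its minimum is min P + min Q − 1.
P'(u) = 2u - 4 vanishes at u ∈ {2}; Q'(v) = 12v(v - 3)(v - 1) vanishes at v ∈ {0, 1, 3}.
Local minima of P (where P''>0): P(2)=-4. Local minima of Q: Q(0)=0, Q(3)=-27.
So the global minimum of psi is P(2) + Q(3) − 1 = -4 − 27 − 1 = -32, attained at (2, 3).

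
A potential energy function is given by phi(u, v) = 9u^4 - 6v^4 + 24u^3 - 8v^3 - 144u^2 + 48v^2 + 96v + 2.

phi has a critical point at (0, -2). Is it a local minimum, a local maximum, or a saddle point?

local maximum

The mixed partial ∂²phi/∂u∂v is 0, so the Hessian at any point is diag(phi_uu, phi_vv) = diag(36(3u^2 + 4u - 8), 24(-3v^2 - 2v + 4)).
At (0, -2): H = diag(-288, -96).
Both eigenvalues are negative, so H is negative definite: a local maximum.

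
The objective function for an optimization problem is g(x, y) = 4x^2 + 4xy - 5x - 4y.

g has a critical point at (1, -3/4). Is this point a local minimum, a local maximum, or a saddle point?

The Hessian of g is constant: H = [[8, 4], [4, 0]].
det(H) = 8·0 − 4² = -16.
Since det(H) < 0, H is indefinite and the critical point is a saddle point.

saddle point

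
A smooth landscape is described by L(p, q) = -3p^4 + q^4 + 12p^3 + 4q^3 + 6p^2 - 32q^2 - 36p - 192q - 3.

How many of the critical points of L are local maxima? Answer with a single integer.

2

L separates as a function of p plus a function of q, so ∇L=0 decouples.
∂L/∂p = -12(p - 3)(p - 1)(p + 1) = 0 at p ∈ {-1, 1, 3}; ∂L/∂q = 4(q - 4)(q + 3)(q + 4) = 0 at q ∈ {-4, -3, 4}.
The Hessian is diagonal: diag(L_pp, L_qq). Second derivatives: L_pp(-1)=-96, L_pp(1)=48, L_pp(3)=-96; L_qq(-4)=32, L_qq(-3)=-28, L_qq(4)=224.
Local maxima occur where both diagonal entries negative: (-1, -3), (3, -3). Count: 2.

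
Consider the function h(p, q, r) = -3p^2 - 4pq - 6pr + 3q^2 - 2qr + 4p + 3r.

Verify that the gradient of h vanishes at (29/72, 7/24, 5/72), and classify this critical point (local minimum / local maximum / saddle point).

saddle point

∇h = (-6p - 4q - 6r + 4, -4p + 6q - 2r, -6p - 2q + 3); substituting (29/72, 7/24, 5/72) gives ∇h = (0, 0, 0), so (29/72, 7/24, 5/72) is indeed a critical point.
The Hessian is constant: H = [[-6, -4, -6], [-4, 6, -2], [-6, -2, 0]].
Leading principal minors: Δ₁ = -6, Δ₂ = -52, Δ₃ = -288.
The minors fit neither the all-positive nor the alternating-sign pattern, so H is indefinite: a saddle point.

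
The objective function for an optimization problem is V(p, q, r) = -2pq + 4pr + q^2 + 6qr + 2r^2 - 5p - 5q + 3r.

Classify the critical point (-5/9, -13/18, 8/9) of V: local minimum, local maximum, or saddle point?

The Hessian is constant: H = [[0, -2, 4], [-2, 2, 6], [4, 6, 4]].
Leading principal minors: Δ₁ = 0, Δ₂ = -4, Δ₃ = -144.
The minors fit neither the all-positive nor the alternating-sign pattern, so H is indefinite: a saddle point.

saddle point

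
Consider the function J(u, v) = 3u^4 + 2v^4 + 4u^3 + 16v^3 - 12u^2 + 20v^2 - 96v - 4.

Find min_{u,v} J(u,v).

J(u,v) separates as P(u) + Q(v) − 4, so its minimum is min P + min Q − 4.
P'(u) = 12u(u - 1)(u + 2) vanishes at u ∈ {-2, 0, 1}; Q'(v) = 8(v - 1)(v + 3)(v + 4) vanishes at v ∈ {-4, -3, 1}.
Local minima of P (where P''>0): P(-2)=-32, P(1)=-5. Local minima of Q: Q(-4)=192, Q(1)=-58.
So the global minimum of J is P(-2) + Q(1) − 4 = -32 − 58 − 4 = -94, attained at (-2, 1).

-94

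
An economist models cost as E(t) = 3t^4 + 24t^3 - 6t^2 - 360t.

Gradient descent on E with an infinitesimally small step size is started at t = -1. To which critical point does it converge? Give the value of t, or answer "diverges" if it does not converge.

2

E'(t) = 12(t - 2)(t + 3)(t + 5), so E'(-1) = -288.
Gradient descent moves in the -E' direction, i.e. t is increasing.
The nearest critical point in that direction is t = 2, where E'' = 420 > 0 (a local minimum). The iterate converges there.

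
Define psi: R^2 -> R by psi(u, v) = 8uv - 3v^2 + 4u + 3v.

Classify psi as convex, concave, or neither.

psi is quadratic, so its Hessian is the constant matrix H = [[0, 8], [8, -6]].
det(H) = -64, tr(H) = -6.
det(H) < 0, so H is indefinite: neither convex nor concave.

neither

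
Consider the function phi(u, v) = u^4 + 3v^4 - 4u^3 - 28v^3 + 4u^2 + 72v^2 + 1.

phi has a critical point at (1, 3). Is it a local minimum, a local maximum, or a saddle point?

The mixed partial ∂²phi/∂u∂v is 0, so the Hessian at any point is diag(phi_uu, phi_vv) = diag(4(3u^2 - 6u + 2), 12(3v^2 - 14v + 12)).
At (1, 3): H = diag(-4, -36).
Both eigenvalues are negative, so H is negative definite: a local maximum.

local maximum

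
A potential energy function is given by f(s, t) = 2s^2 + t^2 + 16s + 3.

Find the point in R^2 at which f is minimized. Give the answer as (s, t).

(-4, 0)

f(s,t) separates as P(s) + Q(t) + 3, so its minimum is min P + min Q + 3.
P'(s) = 4s + 16 vanishes at s ∈ {-4}; Q'(t) = 2t vanishes at t ∈ {0}.
Local minima of P (where P''>0): P(-4)=-32. Local minima of Q: Q(0)=0.
So the global minimum of f is P(-4) + Q(0) + 3 = -32 + 0 + 3 = -29, attained at (-4, 0).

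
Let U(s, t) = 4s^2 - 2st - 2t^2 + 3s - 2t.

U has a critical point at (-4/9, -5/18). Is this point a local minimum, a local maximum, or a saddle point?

The Hessian of U is constant: H = [[8, -2], [-2, -4]].
det(H) = 8·(-4) − (-2)² = -36.
Since det(H) < 0, H is indefinite and the critical point is a saddle point.

saddle point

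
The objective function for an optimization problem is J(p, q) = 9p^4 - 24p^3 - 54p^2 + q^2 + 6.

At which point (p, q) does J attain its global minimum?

J(p,q) separates as A(p) + B(q) + 6, so its minimum is min A + min B + 6.
A'(p) = 36p(p - 3)(p + 1) vanishes at p ∈ {-1, 0, 3}; B'(q) = 2q vanishes at q ∈ {0}.
Local minima of A (where A''>0): A(-1)=-21, A(3)=-405. Local minima of B: B(0)=0.
So the global minimum of J is A(3) + B(0) + 6 = -405 + 0 + 6 = -399, attained at (3, 0).

(3, 0)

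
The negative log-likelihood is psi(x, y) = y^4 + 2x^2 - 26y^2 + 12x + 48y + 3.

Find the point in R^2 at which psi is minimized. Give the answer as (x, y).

psi(x,y) separates as P(x) + Q(y) + 3, so its minimum is min P + min Q + 3.
P'(x) = 4x + 12 vanishes at x ∈ {-3}; Q'(y) = 4(y - 3)(y - 1)(y + 4) vanishes at y ∈ {-4, 1, 3}.
Local minima of P (where P''>0): P(-3)=-18. Local minima of Q: Q(-4)=-352, Q(3)=-9.
So the global minimum of psi is P(-3) + Q(-4) + 3 = -18 − 352 + 3 = -367, attained at (-3, -4).

(-3, -4)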